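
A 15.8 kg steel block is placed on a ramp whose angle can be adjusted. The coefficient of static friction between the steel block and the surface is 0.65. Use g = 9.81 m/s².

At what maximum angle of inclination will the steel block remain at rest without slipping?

θ_max ≈ 33°

At the slip threshold, m g sin θ = μ_s · m g cos θ, so tan θ = μ_s.
θ_max = arctan(0.65) = 33°.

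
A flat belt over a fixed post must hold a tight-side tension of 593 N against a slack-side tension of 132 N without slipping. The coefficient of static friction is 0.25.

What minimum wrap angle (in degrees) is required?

T₂/T₁ = e^{μβ} → β = ln(T₂/T₁)/μ.
β = ln(593/132)/0.25 = 1.502/0.25 = 6.01 rad.
In degrees: β = 6.01 × 180/π = 344°.

β_min ≈ 344°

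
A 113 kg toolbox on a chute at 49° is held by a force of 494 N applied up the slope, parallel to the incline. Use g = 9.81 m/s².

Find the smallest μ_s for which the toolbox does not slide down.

μ_s,min ≈ 0.471

N = m g cos θ = 727.3 N.
Friction must make up the shortfall along the incline: f = m g sin θ − P = 836.6 − 494 = 342.6 N.
At the threshold f = μ_s N, so μ_s,min = 342.6/727.3 = 0.471.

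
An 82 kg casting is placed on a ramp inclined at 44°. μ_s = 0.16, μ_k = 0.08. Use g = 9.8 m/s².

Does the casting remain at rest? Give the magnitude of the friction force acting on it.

f ≈ 46.2 N

N = m g cos θ = 578 N.
Down-slope weight component: m g sin θ = 558 N.
μ_s N = 92.5 N.
558 > 92.5 N, so it slides; kinetic friction f = μ_k N = 0.08×578 = 46.2 N.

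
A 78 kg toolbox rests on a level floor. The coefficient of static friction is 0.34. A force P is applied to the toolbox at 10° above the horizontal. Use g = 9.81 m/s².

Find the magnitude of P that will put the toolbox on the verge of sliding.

P ≈ 249 N

N = m g − P sin α (the pull lifts the toolbox).
At impending slip, P cos α = μ_s N = μ_s (m g − P sin α).
Solving: P (cos α + μ_s sin α) = μ_s m g → P = 0.34×765/(cos 10° + 0.34 sin 10°) = 260/1.044 = 249 N.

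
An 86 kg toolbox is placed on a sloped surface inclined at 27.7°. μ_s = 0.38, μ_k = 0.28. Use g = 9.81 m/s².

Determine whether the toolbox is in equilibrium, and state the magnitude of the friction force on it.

N = m g cos θ = 747 N.
Down-slope weight component: m g sin θ = 392 N.
μ_s N = 284 N.
392 > 284 N, so it slides; kinetic friction f = μ_k N = 0.28×747 = 209 N.

f ≈ 209 N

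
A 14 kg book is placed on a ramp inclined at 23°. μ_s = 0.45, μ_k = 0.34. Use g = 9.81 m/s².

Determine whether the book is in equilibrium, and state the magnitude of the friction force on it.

N = m g cos θ = 126 N.
Down-slope weight component: m g sin θ = 53.7 N.
μ_s N = 56.9 N.
53.7 ≤ 56.9 N, so it stays put; friction = 53.7 N.

f ≈ 53.7 N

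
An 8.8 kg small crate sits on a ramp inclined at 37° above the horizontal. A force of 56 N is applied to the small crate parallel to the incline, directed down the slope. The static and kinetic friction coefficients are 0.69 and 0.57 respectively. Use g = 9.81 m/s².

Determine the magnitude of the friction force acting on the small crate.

f ≈ 39.3 N (up the incline)

Perpendicular to the surface, N = m g cos θ = 8.8·9.81·cos 37° = 68.94 N.
Parallel to the incline, ΣF = 0 gives f = m g sin θ + P = 51.95 + 56 = 108 N (up-slope positive).
Static friction can supply at most μ_s N = 47.57 N.
|108| exceeds 47.57 N, so the small crate slips down-slope; friction is kinetic, f = μ_k N = 0.57×68.94 = 39.3 N.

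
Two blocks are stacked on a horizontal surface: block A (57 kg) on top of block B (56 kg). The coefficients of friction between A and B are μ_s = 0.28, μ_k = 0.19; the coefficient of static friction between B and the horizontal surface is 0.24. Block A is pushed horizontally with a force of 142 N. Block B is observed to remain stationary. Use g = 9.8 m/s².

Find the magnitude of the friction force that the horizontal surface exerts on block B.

f ≈ 142 N

Normal force at the A–B interface: N₁ = m_A g = 558.6 N.
Maximum static friction on A from B: μ_s N₁ = 0.28×558.6 = 156.4 N.
Since P = 142 N ≤ 156.4 N, A does not slip on B; friction on A equals P = 142 N.
B experiences an equal 142 N forward from A (third law). B is in equilibrium, so the floor supplies f₂ = 142 N of static friction (limit μ_s(m_A+m_B)g = 265.8 N, not exceeded).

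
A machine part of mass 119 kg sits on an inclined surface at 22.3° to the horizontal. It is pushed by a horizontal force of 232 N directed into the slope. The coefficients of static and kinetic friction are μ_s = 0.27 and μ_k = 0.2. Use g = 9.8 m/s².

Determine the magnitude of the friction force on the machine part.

The horizontal push has a component P sin θ into the surface, so N = m g cos θ + P sin θ = 1079 + 88.03 = 1167 N.
Along the incline, the net driving force (taking up-slope positive) is P cos θ − m g sin θ = 214.6 − 442.5 = -227.9 N, so equilibrium requires friction f = 227.9 N (up-slope).
The limit of static friction is μ_s N = 315.1 N.
|f_req| = 227.9 ≤ 315.1 N → the machine part is in equilibrium; friction equals the required value.

f ≈ 228 N (up the incline)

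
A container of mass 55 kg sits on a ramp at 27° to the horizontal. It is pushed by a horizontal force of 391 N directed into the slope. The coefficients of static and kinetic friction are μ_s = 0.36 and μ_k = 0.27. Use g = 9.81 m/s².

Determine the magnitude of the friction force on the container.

Normal direction: N = m g cos θ + P sin θ = 658.3 N.
Along the incline, the net driving force (taking up-slope positive) is P cos θ − m g sin θ = 348.4 − 245 = 103.4 N, so equilibrium requires friction f = -103.4 N (down-slope).
The limit of static friction is μ_s N = 237 N.
|f_req| = 103.4 ≤ 237 N → the container is in equilibrium; friction equals the required value.

f ≈ 103 N (down the incline)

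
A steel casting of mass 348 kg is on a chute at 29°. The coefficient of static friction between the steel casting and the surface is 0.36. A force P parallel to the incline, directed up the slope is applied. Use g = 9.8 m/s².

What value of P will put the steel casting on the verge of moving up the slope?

P ≈ 2730 N

At impending motion up the slope, friction acts down-slope at its limit: f = μ_s N.
P is parallel to the surface, so N = m g cos θ = 2980 N.
Along the incline: P = m g sin θ + μ_s N = 1650 + 0.36×2980 = 2730 N.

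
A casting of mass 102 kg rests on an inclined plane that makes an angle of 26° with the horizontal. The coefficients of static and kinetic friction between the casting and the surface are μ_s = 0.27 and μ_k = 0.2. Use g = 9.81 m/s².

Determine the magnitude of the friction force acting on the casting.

The normal reaction is N = m g cos θ = 899.4 N.
Along the slope the weight component is m g sin θ = 438.6 N; friction must supply exactly this, acting up-slope.
The static-friction ceiling is μ_s N = 0.27 × 899.4 = 242.8 N.
|438.6| exceeds 242.8 N, so the casting slips down-slope; friction is kinetic, f = μ_k N = 0.2×899.4 = 180 N.

f ≈ 180 N (up the incline)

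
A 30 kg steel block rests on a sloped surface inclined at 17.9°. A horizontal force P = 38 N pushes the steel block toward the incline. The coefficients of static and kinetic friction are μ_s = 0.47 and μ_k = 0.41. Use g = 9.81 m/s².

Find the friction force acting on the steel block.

The horizontal push has a component P sin θ into the surface, so N = m g cos θ + P sin θ = 280.1 + 11.68 = 291.7 N.
Along the incline, the net driving force (taking up-slope positive) is P cos θ − m g sin θ = 36.16 − 90.46 = -54.29 N, so equilibrium requires friction f = 54.29 N (up-slope).
The limit of static friction is μ_s N = 137.1 N.
|f_req| = 54.29 ≤ 137.1 N → the steel block is in equilibrium; friction equals the required value.

f ≈ 54.3 N (up the incline)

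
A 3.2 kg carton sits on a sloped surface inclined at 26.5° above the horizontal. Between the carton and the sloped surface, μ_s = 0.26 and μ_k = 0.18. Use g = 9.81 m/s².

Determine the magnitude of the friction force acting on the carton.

f ≈ 5.06 N (up the incline)

The normal reaction is N = m g cos θ = 28.09 N.
For equilibrium along the incline, friction must balance the weight component: f = m g sin θ = 14.01 N up the slope.
Maximum static friction available: μ_s N = 0.26 × 28.09 = 7.304 N.
|14.01| exceeds 7.304 N, so the carton slips down-slope; friction is kinetic, f = μ_k N = 0.18×28.09 = 5.06 N.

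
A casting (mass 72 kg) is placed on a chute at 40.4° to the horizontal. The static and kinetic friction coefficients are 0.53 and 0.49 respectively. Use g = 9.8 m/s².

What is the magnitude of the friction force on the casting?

f ≈ 263 N (up the incline)

Perpendicular to the surface, N = m g cos θ = 72·9.8·cos 40.4° = 537.3 N.
Along the slope the weight component is m g sin θ = 457.3 N; friction must supply exactly this, acting up-slope.
Maximum static friction available: μ_s N = 0.53 × 537.3 = 284.8 N.
|457.3| exceeds 284.8 N, so the casting slips down-slope; friction is kinetic, f = μ_k N = 0.49×537.3 = 263 N.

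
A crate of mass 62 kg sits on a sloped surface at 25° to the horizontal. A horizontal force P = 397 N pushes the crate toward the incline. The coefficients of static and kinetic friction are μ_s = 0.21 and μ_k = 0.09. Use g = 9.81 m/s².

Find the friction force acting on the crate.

Normal direction: N = m g cos θ + P sin θ = 719 N.
Parallel to the incline: P cos θ − m g sin θ = 359.8 − 257 = 102.8 N; the friction needed to balance this is 102.8 N acting down the slope.
Maximum static friction: μ_s N = 0.21 × 719 = 151 N.
Since 102.8 N is within the 151 N limit, the crate stays put and friction is exactly 103 N.

f ≈ 103 N (down the incline)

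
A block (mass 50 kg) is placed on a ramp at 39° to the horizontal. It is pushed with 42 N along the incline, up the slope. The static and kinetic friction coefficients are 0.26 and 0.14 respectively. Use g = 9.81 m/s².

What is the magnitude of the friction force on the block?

f ≈ 53.4 N (up the incline)

Normal force: N = m g cos θ = 50 × 9.81 × cos 39° = 381.2 N.
Parallel to the incline, ΣF = 0 gives f = m g sin θ − P = 308.7 − 42 = 266.7 N (up-slope positive).
Maximum static friction available: μ_s N = 0.26 × 381.2 = 99.11 N.
Since |266.7| > 99.11 N, static friction cannot hold it; the block slides down the incline and kinetic friction applies: f = μ_k N = 0.14 × 381.2 = 53.4 N.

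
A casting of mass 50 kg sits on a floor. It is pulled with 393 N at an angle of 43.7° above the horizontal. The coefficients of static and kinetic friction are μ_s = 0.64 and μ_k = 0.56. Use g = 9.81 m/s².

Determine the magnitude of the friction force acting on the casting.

Vertical equilibrium gives N = m g − P sin α = 219 N.
For equilibrium, f = P cos α = 393×cos 43.7° = 284.1 N.
The static-friction limit is μ_s N = 140.1 N.
284.1 > 140.1 N → the casting slides; f = μ_k N = 0.56×219 = 123 N.

f ≈ 123 N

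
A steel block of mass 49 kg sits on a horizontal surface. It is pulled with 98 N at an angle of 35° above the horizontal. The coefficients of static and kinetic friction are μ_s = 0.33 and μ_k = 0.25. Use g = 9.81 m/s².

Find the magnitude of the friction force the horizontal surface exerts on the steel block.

Vertical equilibrium gives N = m g − P sin α = 424.5 N.
The horizontal driving force is P cos α = 80.28 N, so equilibrium needs friction f = 80.28 N.
μ_s N = 0.33 × 424.5 = 140.1 N.
80.28 ≤ 140.1 N → static; friction equals the required 80.3 N.

f ≈ 80.3 N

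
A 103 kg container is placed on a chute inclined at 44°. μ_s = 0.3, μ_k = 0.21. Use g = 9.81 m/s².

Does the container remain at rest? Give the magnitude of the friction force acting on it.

f ≈ 153 N

N = m g cos θ = 727 N.
Down-slope weight component: m g sin θ = 702 N.
μ_s N = 218 N.
702 > 218 N, so it slides; kinetic friction f = μ_k N = 0.21×727 = 153 N.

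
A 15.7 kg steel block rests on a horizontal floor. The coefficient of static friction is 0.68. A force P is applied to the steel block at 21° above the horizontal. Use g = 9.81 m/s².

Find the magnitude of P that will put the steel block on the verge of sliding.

N = m g − P sin α (the pull lifts the steel block).
At impending slip, P cos α = μ_s N = μ_s (m g − P sin α).
Solving: P (cos α + μ_s sin α) = μ_s m g → P = 0.68×154/(cos 21° + 0.68 sin 21°) = 105/1.177 = 89 N.

P ≈ 89 N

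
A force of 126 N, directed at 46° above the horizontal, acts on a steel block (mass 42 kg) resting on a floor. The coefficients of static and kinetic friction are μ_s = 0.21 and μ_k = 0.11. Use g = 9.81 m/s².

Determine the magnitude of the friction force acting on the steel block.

f ≈ 35.4 N

N = m g − P sin α = 412 − 126×sin 46° = 321.4 N.
The horizontal driving force is P cos α = 87.53 N, so equilibrium needs friction f = 87.53 N.
μ_s N = 0.21 × 321.4 = 67.49 N.
The required friction exceeds μ_s N, so the steel block moves and f = μ_k N = 35.4 N.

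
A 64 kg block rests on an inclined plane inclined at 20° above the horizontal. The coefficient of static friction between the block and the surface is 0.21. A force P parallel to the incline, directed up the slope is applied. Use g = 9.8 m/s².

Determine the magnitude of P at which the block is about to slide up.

At impending motion up the slope, friction acts down-slope at its limit: f = μ_s N.
P is parallel to the surface, so N = m g cos θ = 589 N.
Along the incline: P = m g sin θ + μ_s N = 215 + 0.21×589 = 338 N.

P ≈ 338 N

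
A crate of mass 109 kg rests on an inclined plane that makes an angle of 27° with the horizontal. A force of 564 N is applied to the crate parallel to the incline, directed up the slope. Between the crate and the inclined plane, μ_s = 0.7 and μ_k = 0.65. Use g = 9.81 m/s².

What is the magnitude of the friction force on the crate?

f ≈ 78.6 N (down the incline)

The normal reaction is N = m g cos θ = 952.7 N.
Parallel to the incline, ΣF = 0 gives f = m g sin θ − P = 485.4 − 564 = -78.55 N (up-slope positive).
Maximum static friction available: μ_s N = 0.7 × 952.7 = 666.9 N.
Since |-78.55| ≤ 666.9 N, no slip — friction simply equals what equilibrium demands.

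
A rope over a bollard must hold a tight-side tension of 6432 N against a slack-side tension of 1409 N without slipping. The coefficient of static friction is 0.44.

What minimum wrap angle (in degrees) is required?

β_min ≈ 198°

T₂/T₁ = e^{μβ} → β = ln(T₂/T₁)/μ.
β = ln(6432/1409)/0.44 = 1.518/0.44 = 3.451 rad.
In degrees: β = 3.451 × 180/π = 198°.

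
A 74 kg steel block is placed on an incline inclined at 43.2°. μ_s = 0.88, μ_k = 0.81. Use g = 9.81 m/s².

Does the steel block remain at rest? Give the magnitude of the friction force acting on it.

f ≈ 429 N

N = m g cos θ = 529 N.
Down-slope weight component: m g sin θ = 497 N.
μ_s N = 466 N.
497 > 466 N, so it slides; kinetic friction f = μ_k N = 0.81×529 = 429 N.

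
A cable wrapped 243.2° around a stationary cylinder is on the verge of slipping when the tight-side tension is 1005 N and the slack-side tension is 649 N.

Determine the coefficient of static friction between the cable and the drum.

T₂/T₁ = e^{μβ} → μ = ln(T₂/T₁)/β.
β = 243.2° = 4.245 rad.
μ = ln(1005/649)/4.245 = ln(1.549)/4.245 = 0.103.

μ ≈ 0.103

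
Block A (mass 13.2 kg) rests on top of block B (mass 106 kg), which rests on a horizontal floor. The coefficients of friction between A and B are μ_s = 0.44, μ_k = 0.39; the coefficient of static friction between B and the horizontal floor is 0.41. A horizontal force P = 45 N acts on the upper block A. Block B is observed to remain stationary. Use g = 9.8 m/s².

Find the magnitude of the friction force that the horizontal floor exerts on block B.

The normal force B exerts on A is simply A's weight, N₁ = 129.4 N.
Maximum static friction on A from B: μ_s N₁ = 0.44×129.4 = 56.92 N.
P = 45 N is within that limit, so A and B move together (both at rest); the A–B friction is simply f₁ = P = 45 N.
B experiences an equal 45 N forward from A (third law). B is in equilibrium, so the floor supplies f₂ = 45 N of static friction (limit μ_s(m_A+m_B)g = 478.9 N, not exceeded).

f ≈ 45 N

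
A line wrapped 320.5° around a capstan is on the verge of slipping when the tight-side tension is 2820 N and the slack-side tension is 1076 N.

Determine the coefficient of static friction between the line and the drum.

μ ≈ 0.172

T₂/T₁ = e^{μβ} → μ = ln(T₂/T₁)/β.
β = 320.5° = 5.594 rad.
μ = ln(2820/1076)/5.594 = ln(2.621)/5.594 = 0.172.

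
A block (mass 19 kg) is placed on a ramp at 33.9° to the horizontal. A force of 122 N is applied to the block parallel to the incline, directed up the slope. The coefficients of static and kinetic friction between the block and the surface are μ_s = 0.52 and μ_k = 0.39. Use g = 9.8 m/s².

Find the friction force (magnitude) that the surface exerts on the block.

f ≈ 18.1 N (down the incline)

Normal force: N = m g cos θ = 19 × 9.8 × cos 33.9° = 154.5 N.
The friction needed for equilibrium is m g sin θ − P = 103.9 − 122 = -18.15 N, measured positive up-slope.
Maximum static friction available: μ_s N = 0.52 × 154.5 = 80.37 N.
Since |-18.15| ≤ 80.37 N, static friction is sufficient; f equals the required value, not μ_s N.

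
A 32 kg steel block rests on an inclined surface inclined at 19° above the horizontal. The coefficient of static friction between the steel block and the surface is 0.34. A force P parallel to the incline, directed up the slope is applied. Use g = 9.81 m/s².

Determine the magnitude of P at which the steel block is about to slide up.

At impending motion up the slope, friction acts down-slope at its limit: f = μ_s N.
P is parallel to the surface, so N = m g cos θ = 297 N.
Along the incline: P = m g sin θ + μ_s N = 102 + 0.34×297 = 203 N.

P ≈ 203 N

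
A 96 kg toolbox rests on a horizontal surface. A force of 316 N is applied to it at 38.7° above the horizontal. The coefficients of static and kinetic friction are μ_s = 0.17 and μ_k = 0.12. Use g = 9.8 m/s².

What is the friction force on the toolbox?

The vertical component of P reduces the normal force: N = m g − P sin α = 940.8 − 197.6 = 743.2 N.
For equilibrium, f = P cos α = 316×cos 38.7° = 246.6 N.
μ_s N = 0.17 × 743.2 = 126.3 N.
The required friction exceeds μ_s N, so the toolbox moves and f = μ_k N = 89.2 N.

f ≈ 89.2 N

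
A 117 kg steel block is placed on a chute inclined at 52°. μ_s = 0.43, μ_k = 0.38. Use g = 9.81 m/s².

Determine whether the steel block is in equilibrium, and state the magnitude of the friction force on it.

N = m g cos θ = 707 N.
Down-slope weight component: m g sin θ = 904 N.
μ_s N = 304 N.
904 > 304 N, so it slides; kinetic friction f = μ_k N = 0.38×707 = 269 N.

f ≈ 269 N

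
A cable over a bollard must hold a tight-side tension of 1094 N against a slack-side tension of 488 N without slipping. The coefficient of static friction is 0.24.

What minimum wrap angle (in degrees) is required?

β_min ≈ 193°

T₂/T₁ = e^{μβ} → β = ln(T₂/T₁)/μ.
β = ln(1094/488)/0.24 = 0.8073/0.24 = 3.364 rad.
In degrees: β = 3.364 × 180/π = 193°.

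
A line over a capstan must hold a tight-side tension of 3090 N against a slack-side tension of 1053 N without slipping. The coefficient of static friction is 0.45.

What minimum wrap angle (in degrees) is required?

T₂/T₁ = e^{μβ} → β = ln(T₂/T₁)/μ.
β = ln(3090/1053)/0.45 = 1.077/0.45 = 2.392 rad.
In degrees: β = 2.392 × 180/π = 137°.

β_min ≈ 137°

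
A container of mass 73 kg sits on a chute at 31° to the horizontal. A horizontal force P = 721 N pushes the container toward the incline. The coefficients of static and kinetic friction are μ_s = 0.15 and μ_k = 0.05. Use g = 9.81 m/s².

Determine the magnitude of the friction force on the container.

Resolve perpendicular to the incline: N = m g cos θ + P sin θ = 73×9.81×cos 31° + 721×sin 31° = 985.2 N.
Parallel to the incline: P cos θ − m g sin θ = 618 − 368.8 = 249.2 N; the friction needed to balance this is 249.2 N acting down the slope.
Maximum static friction: μ_s N = 0.15 × 985.2 = 147.8 N.
The required 249.2 N exceeds the static limit, so the container slides up-slope and f = μ_k N = 0.05×985.2 = 49.3 N.

f ≈ 49.3 N (down the incline)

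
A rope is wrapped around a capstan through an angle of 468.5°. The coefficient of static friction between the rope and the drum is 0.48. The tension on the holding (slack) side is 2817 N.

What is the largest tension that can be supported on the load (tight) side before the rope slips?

T_max ≈ 143000 N

At impending slip the capstan equation gives T₂/T₁ = e^{μβ} with β in radians.
β = 468.5° × π/180 = 8.177 rad.
e^{μβ} = e^{0.48×8.177} = 50.65.
T₂ = T₁ · e^{μβ} = 2817 × 50.65 = 143000 N.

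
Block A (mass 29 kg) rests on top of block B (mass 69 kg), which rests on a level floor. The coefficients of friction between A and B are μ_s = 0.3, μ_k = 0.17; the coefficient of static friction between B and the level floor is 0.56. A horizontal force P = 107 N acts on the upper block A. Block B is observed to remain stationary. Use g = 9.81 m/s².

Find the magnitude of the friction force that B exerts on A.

The normal force B exerts on A is simply A's weight, N₁ = 284.5 N.
Maximum static friction on A from B: μ_s N₁ = 0.3×284.5 = 85.35 N.
Since P = 107 N > 85.35 N, A slides on B; the A–B friction is kinetic: f₁ = μ_k N₁ = 0.17×284.5 = 48.4 N.
B experiences an equal 48.4 N forward from A (third law). B is in equilibrium, so the floor supplies f₂ = 48.4 N of static friction (limit μ_s(m_A+m_B)g = 538.4 N, not exceeded).

f ≈ 48.4 N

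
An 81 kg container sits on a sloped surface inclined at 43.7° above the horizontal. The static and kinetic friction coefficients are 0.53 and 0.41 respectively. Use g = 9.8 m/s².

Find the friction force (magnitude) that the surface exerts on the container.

The normal reaction is N = m g cos θ = 573.9 N.
Along the slope the weight component is m g sin θ = 548.4 N; friction must supply exactly this, acting up-slope.
Static friction can supply at most μ_s N = 304.2 N.
Since |548.4| > 304.2 N, static friction cannot hold it; the container slides down the incline and kinetic friction applies: f = μ_k N = 0.41 × 573.9 = 235 N.

f ≈ 235 N (up the incline)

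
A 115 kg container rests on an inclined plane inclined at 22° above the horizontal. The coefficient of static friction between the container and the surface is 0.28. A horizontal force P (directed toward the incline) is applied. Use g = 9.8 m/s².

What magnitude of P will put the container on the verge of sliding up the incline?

P ≈ 869 N

At impending motion up the slope, friction acts down-slope at its limit: f = μ_s N.
Perpendicular to the incline: N = m g cos θ + P sin θ.
Along the incline: P cos θ = m g sin θ + μ_s N = m g sin θ + μ_s (m g cos θ + P sin θ).
Solving, P (cos θ − μ_s sin θ) = m g (sin θ + μ_s cos θ), so P = 115×9.8×(sin 22° + 0.28 cos 22°)/(cos 22° − 0.28 sin 22°) = 1130×0.6342/0.8223 = 869 N.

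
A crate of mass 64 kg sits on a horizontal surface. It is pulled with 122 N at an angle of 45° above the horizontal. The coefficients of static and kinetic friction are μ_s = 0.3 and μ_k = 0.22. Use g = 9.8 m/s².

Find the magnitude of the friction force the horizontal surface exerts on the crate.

f ≈ 86.3 N

N = m g − P sin α = 627.2 − 122×sin 45° = 540.9 N.
The horizontal driving force is P cos α = 86.27 N, so equilibrium needs friction f = 86.27 N.
μ_s N = 0.3 × 540.9 = 162.3 N.
Since 86.27 N does not exceed the limit, the crate stays at rest and f = 86.3 N.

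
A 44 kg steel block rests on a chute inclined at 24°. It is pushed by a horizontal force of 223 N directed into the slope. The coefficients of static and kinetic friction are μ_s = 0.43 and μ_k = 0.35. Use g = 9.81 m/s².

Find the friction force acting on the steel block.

The horizontal push has a component P sin θ into the surface, so N = m g cos θ + P sin θ = 394.3 + 90.7 = 485 N.
Along the incline, the net driving force (taking up-slope positive) is P cos θ − m g sin θ = 203.7 − 175.6 = 28.16 N, so equilibrium requires friction f = -28.16 N (down-slope).
Maximum static friction: μ_s N = 0.43 × 485 = 208.6 N.
|f_req| = 28.16 ≤ 208.6 N → the steel block is in equilibrium; friction equals the required value.

f ≈ 28.2 N (down the incline)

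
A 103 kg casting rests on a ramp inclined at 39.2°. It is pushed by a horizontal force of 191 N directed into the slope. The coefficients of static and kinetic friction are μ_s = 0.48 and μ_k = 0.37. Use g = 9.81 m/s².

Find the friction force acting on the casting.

f ≈ 334 N (up the incline)

Resolve perpendicular to the incline: N = m g cos θ + P sin θ = 103×9.81×cos 39.2° + 191×sin 39.2° = 903.7 N.
Parallel to the incline: P cos θ − m g sin θ = 148 − 638.6 = -490.6 N; the friction needed to balance this is 490.6 N acting up the slope.
The limit of static friction is μ_s N = 433.8 N.
|f_req| = 490.6 > 433.8 N → the casting slides down the incline; f = μ_k N = 0.37 × 903.7 = 334 N.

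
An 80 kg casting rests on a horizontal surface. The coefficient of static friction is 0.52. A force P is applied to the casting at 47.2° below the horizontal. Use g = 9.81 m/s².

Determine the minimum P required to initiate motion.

P ≈ 1370 N

N = m g + P sin α (the push presses the casting into the horizontal surface).
At impending slip, P cos α = μ_s N = μ_s (m g + P sin α).
Solving: P (cos α − μ_s sin α) = μ_s m g → P = 0.52×785/(cos 47.2° − 0.52 sin 47.2°) = 408/0.2979 = 1370 N.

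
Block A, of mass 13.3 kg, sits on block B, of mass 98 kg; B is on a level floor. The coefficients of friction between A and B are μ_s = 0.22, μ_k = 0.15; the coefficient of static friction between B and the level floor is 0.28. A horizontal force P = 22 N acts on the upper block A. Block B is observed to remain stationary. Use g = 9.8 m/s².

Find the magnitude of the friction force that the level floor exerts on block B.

Between the blocks, N₁ = m_A g = 130.3 N.
So the A–B interface can sustain at most μ_s N₁ = 28.67 N of static friction.
Since P = 22 N ≤ 28.67 N, A does not slip on B; friction on A equals P = 22 N.
By Newton's third law B feels 22 N forward from A. With B stationary, the floor's static friction on B balances it: f₂ = 22 N (well within μ_s(m_A+m_B)g = 305.4 N).

f ≈ 22 N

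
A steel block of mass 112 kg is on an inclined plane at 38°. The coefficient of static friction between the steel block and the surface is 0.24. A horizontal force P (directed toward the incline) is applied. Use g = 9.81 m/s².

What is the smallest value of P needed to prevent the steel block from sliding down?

P_min ≈ 501 N

The steel block tends to slide down (tan θ > μ_s), so at the point of impending slip friction acts up-slope at its limit: f = μ_s N.
Perpendicular to the incline: N = m g cos θ + P sin θ.
Along the incline: P cos θ + μ_s N = m g sin θ, i.e. P cos θ + μ_s (m g cos θ + P sin θ) = m g sin θ.
Solving, P (cos θ + μ_s sin θ) = m g (sin θ − μ_s cos θ), so P = 1100×0.4265/0.9358 = 501 N.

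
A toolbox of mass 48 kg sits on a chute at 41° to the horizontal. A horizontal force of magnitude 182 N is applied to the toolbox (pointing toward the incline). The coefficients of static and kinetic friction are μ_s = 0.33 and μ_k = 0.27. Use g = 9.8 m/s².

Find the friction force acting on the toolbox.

f ≈ 128 N (up the incline)

Resolve perpendicular to the incline: N = m g cos θ + P sin θ = 48×9.8×cos 41° + 182×sin 41° = 474.4 N.
Along the incline, the net driving force (taking up-slope positive) is P cos θ − m g sin θ = 137.4 − 308.6 = -171.3 N, so equilibrium requires friction f = 171.3 N (up-slope).
The limit of static friction is μ_s N = 156.6 N.
|f_req| = 171.3 > 156.6 N → the toolbox slides down the incline; f = μ_k N = 0.27 × 474.4 = 128 N.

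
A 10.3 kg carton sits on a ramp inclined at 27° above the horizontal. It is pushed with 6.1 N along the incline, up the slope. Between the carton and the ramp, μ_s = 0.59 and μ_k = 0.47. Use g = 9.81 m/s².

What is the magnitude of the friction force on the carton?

Normal force: N = m g cos θ = 10.3 × 9.81 × cos 27° = 90.03 N.
Parallel to the incline, ΣF = 0 gives f = m g sin θ − P = 45.87 − 6.1 = 39.77 N (up-slope positive).
The static-friction ceiling is μ_s N = 0.59 × 90.03 = 53.12 N.
Since |39.77| ≤ 53.12 N, static friction is sufficient; f equals the required value, not μ_s N.

f ≈ 39.8 N (up the incline)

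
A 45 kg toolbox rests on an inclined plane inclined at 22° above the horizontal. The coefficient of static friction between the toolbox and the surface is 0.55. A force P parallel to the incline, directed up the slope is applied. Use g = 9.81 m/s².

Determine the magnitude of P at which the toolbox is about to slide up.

At impending motion up the slope, friction acts down-slope at its limit: f = μ_s N.
P is parallel to the surface, so N = m g cos θ = 409 N.
Along the incline: P = m g sin θ + μ_s N = 165 + 0.55×409 = 390 N.

P ≈ 390 N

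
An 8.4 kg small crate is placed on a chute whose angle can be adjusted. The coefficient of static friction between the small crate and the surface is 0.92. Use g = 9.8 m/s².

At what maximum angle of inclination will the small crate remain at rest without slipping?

θ_max ≈ 42.6°

At the slip threshold, m g sin θ = μ_s · m g cos θ, so tan θ = μ_s.
θ_max = arctan(0.92) = 42.6°.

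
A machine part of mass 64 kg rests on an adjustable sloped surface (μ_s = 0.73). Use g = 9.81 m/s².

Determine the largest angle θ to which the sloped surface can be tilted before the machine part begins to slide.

θ_max ≈ 36.1°

At the slip threshold, m g sin θ = μ_s · m g cos θ, so tan θ = μ_s.
θ_max = arctan(0.73) = 36.1°.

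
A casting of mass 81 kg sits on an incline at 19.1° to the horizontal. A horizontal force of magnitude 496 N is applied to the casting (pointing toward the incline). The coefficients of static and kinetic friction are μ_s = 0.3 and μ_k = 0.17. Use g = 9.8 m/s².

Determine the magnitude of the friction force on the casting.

Normal direction: N = m g cos θ + P sin θ = 912.4 N.
Parallel to the incline: P cos θ − m g sin θ = 468.7 − 259.7 = 208.9 N; the friction needed to balance this is 208.9 N acting down the slope.
Maximum static friction: μ_s N = 0.3 × 912.4 = 273.7 N.
|f_req| = 208.9 ≤ 273.7 N → the casting is in equilibrium; friction equals the required value.

f ≈ 209 N (down the incline)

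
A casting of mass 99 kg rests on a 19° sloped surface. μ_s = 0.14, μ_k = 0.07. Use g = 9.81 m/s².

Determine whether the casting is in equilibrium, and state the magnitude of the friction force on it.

N = m g cos θ = 918 N.
Down-slope weight component: m g sin θ = 316 N.
μ_s N = 129 N.
316 > 129 N, so it slides; kinetic friction f = μ_k N = 0.07×918 = 64.3 N.

f ≈ 64.3 N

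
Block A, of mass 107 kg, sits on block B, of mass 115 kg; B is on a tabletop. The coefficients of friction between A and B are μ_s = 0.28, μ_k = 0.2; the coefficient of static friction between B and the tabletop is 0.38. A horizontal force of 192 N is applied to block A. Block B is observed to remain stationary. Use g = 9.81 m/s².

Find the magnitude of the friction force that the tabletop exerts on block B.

The normal force B exerts on A is simply A's weight, N₁ = 1050 N.
So the A–B interface can sustain at most μ_s N₁ = 293.9 N of static friction.
P = 192 N is within that limit, so A and B move together (both at rest); the A–B friction is simply f₁ = P = 192 N.
By Newton's third law B feels 192 N forward from A. With B stationary, the floor's static friction on B balances it: f₂ = 192 N (well within μ_s(m_A+m_B)g = 827.6 N).

f ≈ 192 N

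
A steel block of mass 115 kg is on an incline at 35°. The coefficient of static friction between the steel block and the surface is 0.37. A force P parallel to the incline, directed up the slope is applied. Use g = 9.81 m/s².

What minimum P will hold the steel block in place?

The steel block tends to slide down (tan θ > μ_s), so at the point of impending slip friction acts up-slope at its limit: f = μ_s N.
P is parallel to the surface, so N = m g cos θ = 924 N.
Along the incline: P + μ_s N = m g sin θ, so P = 647 − 0.37×924 = 305 N.

P_min ≈ 305 N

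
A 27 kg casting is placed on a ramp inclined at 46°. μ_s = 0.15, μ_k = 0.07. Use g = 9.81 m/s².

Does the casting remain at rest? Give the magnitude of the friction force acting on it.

N = m g cos θ = 184 N.
Down-slope weight component: m g sin θ = 191 N.
μ_s N = 27.6 N.
191 > 27.6 N, so it slides; kinetic friction f = μ_k N = 0.07×184 = 12.9 N.

f ≈ 12.9 N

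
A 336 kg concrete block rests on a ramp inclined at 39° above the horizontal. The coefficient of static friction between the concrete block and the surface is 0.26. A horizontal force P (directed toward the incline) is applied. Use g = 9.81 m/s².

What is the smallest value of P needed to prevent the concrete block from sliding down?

The concrete block tends to slide down (tan θ > μ_s), so at the point of impending slip friction acts up-slope at its limit: f = μ_s N.
Perpendicular to the incline: N = m g cos θ + P sin θ.
Along the incline: P cos θ + μ_s N = m g sin θ, i.e. P cos θ + μ_s (m g cos θ + P sin θ) = m g sin θ.
Solving, P (cos θ + μ_s sin θ) = m g (sin θ − μ_s cos θ), so P = 3300×0.4273/0.9408 = 1500 N.

P_min ≈ 1500 N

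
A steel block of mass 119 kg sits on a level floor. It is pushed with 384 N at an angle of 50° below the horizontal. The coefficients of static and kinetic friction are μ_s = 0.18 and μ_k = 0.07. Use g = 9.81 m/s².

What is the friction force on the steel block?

N = m g + P sin α = 1167 + 384×sin 50° = 1462 N.
Horizontally, friction must balance P cos α = 246.8 N.
The static-friction limit is μ_s N = 263.1 N.
246.8 ≤ 263.1 N → static; friction equals the required 247 N.

f ≈ 247 N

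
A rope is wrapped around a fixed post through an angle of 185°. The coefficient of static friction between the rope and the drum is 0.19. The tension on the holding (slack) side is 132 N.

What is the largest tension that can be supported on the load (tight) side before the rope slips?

At impending slip the capstan equation gives T₂/T₁ = e^{μβ} with β in radians.
β = 185° × π/180 = 3.229 rad.
e^{μβ} = e^{0.19×3.229} = 1.847.
T₂ = T₁ · e^{μβ} = 132 × 1.847 = 244 N.

T_max ≈ 244 N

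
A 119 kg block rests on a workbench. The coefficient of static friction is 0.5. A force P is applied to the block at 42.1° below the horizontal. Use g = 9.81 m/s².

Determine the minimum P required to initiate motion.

N = m g + P sin α (the push presses the block into the workbench).
At impending slip, P cos α = μ_s N = μ_s (m g + P sin α).
Solving: P (cos α − μ_s sin α) = μ_s m g → P = 0.5×1170/(cos 42.1° − 0.5 sin 42.1°) = 584/0.4068 = 1430 N.

P ≈ 1430 N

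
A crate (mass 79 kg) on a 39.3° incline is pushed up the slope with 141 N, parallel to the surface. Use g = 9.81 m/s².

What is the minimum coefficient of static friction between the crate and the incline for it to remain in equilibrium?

μ_s,min ≈ 0.583

N = m g cos θ = 599.7 N.
Friction must make up the shortfall along the incline: f = m g sin θ − P = 490.9 − 141 = 349.9 N.
At the threshold f = μ_s N, so μ_s,min = 349.9/599.7 = 0.583.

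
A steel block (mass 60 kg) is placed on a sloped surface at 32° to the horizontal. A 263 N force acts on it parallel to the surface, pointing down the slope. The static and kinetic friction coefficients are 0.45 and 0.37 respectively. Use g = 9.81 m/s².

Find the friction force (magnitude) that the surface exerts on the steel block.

Normal force: N = m g cos θ = 60 × 9.81 × cos 32° = 499.2 N.
The friction needed for equilibrium is m g sin θ + P = 311.9 + 263 = 574.9 N, measured positive up-slope.
The static-friction ceiling is μ_s N = 0.45 × 499.2 = 224.6 N.
|574.9| exceeds 224.6 N, so the steel block slips down-slope; friction is kinetic, f = μ_k N = 0.37×499.2 = 185 N.

f ≈ 185 N (up the incline)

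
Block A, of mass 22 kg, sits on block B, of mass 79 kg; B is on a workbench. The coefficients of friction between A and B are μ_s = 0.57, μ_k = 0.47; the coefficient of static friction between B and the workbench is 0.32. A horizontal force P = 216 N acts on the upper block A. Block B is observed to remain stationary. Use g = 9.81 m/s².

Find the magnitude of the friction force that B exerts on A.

Between the blocks, N₁ = m_A g = 215.8 N.
Maximum static friction on A from B: μ_s N₁ = 0.57×215.8 = 123 N.
Since P = 216 N > 123 N, A slides on B; the A–B friction is kinetic: f₁ = μ_k N₁ = 0.47×215.8 = 101 N.
B experiences an equal 101 N forward from A (third law). B is in equilibrium, so the floor supplies f₂ = 101 N of static friction (limit μ_s(m_A+m_B)g = 317.1 N, not exceeded).

f ≈ 101 N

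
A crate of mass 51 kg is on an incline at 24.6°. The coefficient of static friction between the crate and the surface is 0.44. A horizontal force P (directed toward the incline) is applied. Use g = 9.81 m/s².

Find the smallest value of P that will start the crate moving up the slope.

P ≈ 563 N

At impending motion up the slope, friction acts down-slope at its limit: f = μ_s N.
Perpendicular to the incline: N = m g cos θ + P sin θ.
Along the incline: P cos θ = m g sin θ + μ_s N = m g sin θ + μ_s (m g cos θ + P sin θ).
Solving, P (cos θ − μ_s sin θ) = m g (sin θ + μ_s cos θ), so P = 51×9.81×(sin 24.6° + 0.44 cos 24.6°)/(cos 24.6° − 0.44 sin 24.6°) = 500×0.8163/0.7261 = 563 N.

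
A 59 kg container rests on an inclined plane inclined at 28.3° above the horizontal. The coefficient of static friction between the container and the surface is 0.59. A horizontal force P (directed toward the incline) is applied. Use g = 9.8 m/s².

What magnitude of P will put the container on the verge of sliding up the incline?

At impending motion up the slope, friction acts down-slope at its limit: f = μ_s N.
Perpendicular to the incline: N = m g cos θ + P sin θ.
Along the incline: P cos θ = m g sin θ + μ_s N = m g sin θ + μ_s (m g cos θ + P sin θ).
Solving, P (cos θ − μ_s sin θ) = m g (sin θ + μ_s cos θ), so P = 59×9.8×(sin 28.3° + 0.59 cos 28.3°)/(cos 28.3° − 0.59 sin 28.3°) = 578×0.9936/0.6008 = 956 N.

P ≈ 956 N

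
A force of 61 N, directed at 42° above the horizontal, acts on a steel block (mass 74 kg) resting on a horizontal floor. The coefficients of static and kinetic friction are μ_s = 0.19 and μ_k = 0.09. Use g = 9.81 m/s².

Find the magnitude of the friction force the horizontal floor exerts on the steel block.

f ≈ 45.3 N

N = m g − P sin α = 725.9 − 61×sin 42° = 685.1 N.
The horizontal driving force is P cos α = 45.33 N, so equilibrium needs friction f = 45.33 N.
The static-friction limit is μ_s N = 130.2 N.
45.33 ≤ 130.2 N → static; friction equals the required 45.3 N.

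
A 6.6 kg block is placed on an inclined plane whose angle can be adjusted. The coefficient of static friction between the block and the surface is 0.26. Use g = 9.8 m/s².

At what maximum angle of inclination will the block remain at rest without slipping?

θ_max ≈ 14.6°

At the slip threshold, m g sin θ = μ_s · m g cos θ, so tan θ = μ_s.
θ_max = arctan(0.26) = 14.6°.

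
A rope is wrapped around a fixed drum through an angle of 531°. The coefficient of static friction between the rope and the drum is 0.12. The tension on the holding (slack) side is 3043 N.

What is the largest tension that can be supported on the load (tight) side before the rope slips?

At impending slip the capstan equation gives T₂/T₁ = e^{μβ} with β in radians.
β = 531° × π/180 = 9.268 rad.
e^{μβ} = e^{0.12×9.268} = 3.041.
T₂ = T₁ · e^{μβ} = 3043 × 3.041 = 9250 N.

T_max ≈ 9250 N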